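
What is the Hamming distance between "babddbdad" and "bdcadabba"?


Comparing "babddbdad" and "bdcadabba" position by position:
  Position 0: 'b' vs 'b' => same
  Position 1: 'a' vs 'd' => differ
  Position 2: 'b' vs 'c' => differ
  Position 3: 'd' vs 'a' => differ
  Position 4: 'd' vs 'd' => same
  Position 5: 'b' vs 'a' => differ
  Position 6: 'd' vs 'b' => differ
  Position 7: 'a' vs 'b' => differ
  Position 8: 'd' vs 'a' => differ
Total differences (Hamming distance): 7

7


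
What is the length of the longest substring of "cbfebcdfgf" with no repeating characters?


Input: "cbfebcdfgf"
Sliding window (track last position of each char):
  Position 0 ('c'): window [0,0] length 1 -- new best
  Position 1 ('b'): window [0,1] length 2 -- new best
  Position 2 ('f'): window [0,2] length 3 -- new best
  Position 3 ('e'): window [0,3] length 4 -- new best
  Position 4 ('b'): repeat (last at 1), move window start to 2
  Position 4 ('b'): window [2,4] length 3
  Position 5 ('c'): window [2,5] length 4
  Position 6 ('d'): window [2,6] length 5 -- new best
  Position 7 ('f'): repeat (last at 2), move window start to 3
  Position 7 ('f'): window [3,7] length 5
  Position 8 ('g'): window [3,8] length 6 -- new best
  Position 9 ('f'): repeat (last at 7), move window start to 8
  Position 9 ('f'): window [8,9] length 2
Longest substring with no repeats: "ebcdfg" with length 6

6


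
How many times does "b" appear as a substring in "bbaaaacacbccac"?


Searching for "b" in "bbaaaacacbccac"
Scanning each position:
  Position 0: "b" => MATCH
  Position 1: "b" => MATCH
  Position 2: "a" => no
  Position 3: "a" => no
  Position 4: "a" => no
  Position 5: "a" => no
  Position 6: "c" => no
  Position 7: "a" => no
  Position 8: "c" => no
  Position 9: "b" => MATCH
  Position 10: "c" => no
  Position 11: "c" => no
  Position 12: "a" => no
  Position 13: "c" => no
Total occurrences: 3

3


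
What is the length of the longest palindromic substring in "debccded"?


Input: "debccded"
Checking substrings for palindromes:
  [5:8] "ded" (len 3) => palindrome
  [3:5] "cc" (len 2) => palindrome
Longest palindromic substring: "ded" with length 3

3


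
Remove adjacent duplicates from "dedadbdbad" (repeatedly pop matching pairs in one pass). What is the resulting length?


Input: dedadbdbad
Stack-based adjacent duplicate removal:
  Read 'd': push. Stack: d
  Read 'e': push. Stack: de
  Read 'd': push. Stack: ded
  Read 'a': push. Stack: deda
  Read 'd': push. Stack: dedad
  Read 'b': push. Stack: dedadb
  Read 'd': push. Stack: dedadbd
  Read 'b': push. Stack: dedadbdb
  Read 'a': push. Stack: dedadbdba
  Read 'd': push. Stack: dedadbdbad
Final stack: "dedadbdbad" (length 10)

10


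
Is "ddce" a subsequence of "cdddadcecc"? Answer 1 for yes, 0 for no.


Check if "ddce" is a subsequence of "cdddadcecc"
Greedy scan:
  Position 0 ('c'): no match needed
  Position 1 ('d'): matches sub[0] = 'd'
  Position 2 ('d'): matches sub[1] = 'd'
  Position 3 ('d'): no match needed
  Position 4 ('a'): no match needed
  Position 5 ('d'): no match needed
  Position 6 ('c'): matches sub[2] = 'c'
  Position 7 ('e'): matches sub[3] = 'e'
  Position 8 ('c'): no match needed
  Position 9 ('c'): no match needed
All 4 characters matched => is a subsequence

1


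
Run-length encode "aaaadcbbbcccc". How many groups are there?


Input: aaaadcbbbcccc
Scanning for consecutive runs:
  Group 1: 'a' x 4 (positions 0-3)
  Group 2: 'd' x 1 (positions 4-4)
  Group 3: 'c' x 1 (positions 5-5)
  Group 4: 'b' x 3 (positions 6-8)
  Group 5: 'c' x 4 (positions 9-12)
Total groups: 5

5


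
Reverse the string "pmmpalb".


Input: pmmpalb
Reading characters right to left:
  Position 6: 'b'
  Position 5: 'l'
  Position 4: 'a'
  Position 3: 'p'
  Position 2: 'm'
  Position 1: 'm'
  Position 0: 'p'
Reversed: blapmmp

blapmmp


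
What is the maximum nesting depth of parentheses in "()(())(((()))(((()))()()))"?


Input: "()(())(((()))(((()))()()))"
Tracking depth:
  Position 0 '(': depth becomes 1
  Position 1 ')': depth becomes 0
  Position 2 '(': depth becomes 1
  Position 3 '(': depth becomes 2
  Position 4 ')': depth becomes 1
  Position 5 ')': depth becomes 0
  Position 6 '(': depth becomes 1
  Position 7 '(': depth becomes 2
  Position 8 '(': depth becomes 3
  Position 9 '(': depth becomes 4
  Position 10 ')': depth becomes 3
  Position 11 ')': depth becomes 2
  Position 12 ')': depth becomes 1
  Position 13 '(': depth becomes 2
  Position 14 '(': depth becomes 3
  Position 15 '(': depth becomes 4
  Position 16 '(': depth becomes 5
  Position 17 ')': depth becomes 4
  Position 18 ')': depth becomes 3
  Position 19 ')': depth becomes 2
  Position 20 '(': depth becomes 3
  Position 21 ')': depth becomes 2
  Position 22 '(': depth becomes 3
  Position 23 ')': depth becomes 2
  Position 24 ')': depth becomes 1
  Position 25 ')': depth becomes 0
Maximum depth reached: 5

5


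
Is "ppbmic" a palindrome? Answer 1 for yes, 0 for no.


Input: ppbmic
Reversed: cimbpp
  Compare pos 0 ('p') with pos 5 ('c'): MISMATCH
  Compare pos 1 ('p') with pos 4 ('i'): MISMATCH
  Compare pos 2 ('b') with pos 3 ('m'): MISMATCH
Result: not a palindrome

0


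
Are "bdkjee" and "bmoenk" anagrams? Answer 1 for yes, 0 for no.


Strings: "bdkjee", "bmoenk"
Sorted first:  bdeejk
Sorted second: bekmno
Differ at position 1: 'd' vs 'e' => not anagrams

0


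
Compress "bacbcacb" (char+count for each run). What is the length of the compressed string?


Input: bacbcacb
Runs:
  'b' x 1 => "b1"
  'a' x 1 => "a1"
  'c' x 1 => "c1"
  'b' x 1 => "b1"
  'c' x 1 => "c1"
  'a' x 1 => "a1"
  'c' x 1 => "c1"
  'b' x 1 => "b1"
Compressed: "b1a1c1b1c1a1c1b1"
Compressed length: 16

16


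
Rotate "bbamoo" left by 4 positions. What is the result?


Input: "bbamoo", rotate left by 4
First 4 characters: "bbam"
Remaining characters: "oo"
Concatenate remaining + first: "oo" + "bbam" = "oobbam"

oobbam


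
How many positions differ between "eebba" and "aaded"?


Comparing "eebba" and "aaded" position by position:
  Position 0: 'e' vs 'a' => DIFFER
  Position 1: 'e' vs 'a' => DIFFER
  Position 2: 'b' vs 'd' => DIFFER
  Position 3: 'b' vs 'e' => DIFFER
  Position 4: 'a' vs 'd' => DIFFER
Positions that differ: 5

5


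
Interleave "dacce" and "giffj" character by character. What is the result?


Interleaving "dacce" and "giffj":
  Position 0: 'd' from first, 'g' from second => "dg"
  Position 1: 'a' from first, 'i' from second => "ai"
  Position 2: 'c' from first, 'f' from second => "cf"
  Position 3: 'c' from first, 'f' from second => "cf"
  Position 4: 'e' from first, 'j' from second => "ej"
Result: dgaicfcfej

dgaicfcfej


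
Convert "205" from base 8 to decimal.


Input: "205" in base 8
Positional expansion:
  Digit '2' (value 2) x 8^2 = 128
  Digit '0' (value 0) x 8^1 = 0
  Digit '5' (value 5) x 8^0 = 5
Sum = 133

133


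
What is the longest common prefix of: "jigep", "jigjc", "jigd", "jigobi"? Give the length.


Words: jigep, jigjc, jigd, jigobi
  Position 0: all 'j' => match
  Position 1: all 'i' => match
  Position 2: all 'g' => match
  Position 3: ('e', 'j', 'd', 'o') => mismatch, stop
LCP = "jig" (length 3)

3


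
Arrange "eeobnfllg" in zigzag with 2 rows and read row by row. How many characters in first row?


Zigzag "eeobnfllg" into 2 rows:
Placing characters:
  'e' => row 0
  'e' => row 1
  'o' => row 0
  'b' => row 1
  'n' => row 0
  'f' => row 1
  'l' => row 0
  'l' => row 1
  'g' => row 0
Rows:
  Row 0: "eonlg"
  Row 1: "ebfl"
First row length: 5

5


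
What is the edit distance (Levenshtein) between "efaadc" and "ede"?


Computing edit distance: "efaadc" -> "ede"
DP table:
           e    d    e
      0    1    2    3
  e   1    0    1    2
  f   2    1    1    2
  a   3    2    2    2
  a   4    3    3    3
  d   5    4    3    4
  c   6    5    4    4
Edit distance = dp[6][3] = 4

4


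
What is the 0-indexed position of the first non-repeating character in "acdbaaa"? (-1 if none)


Input: acdbaaa
Character frequencies:
  'a': 4
  'b': 1
  'c': 1
  'd': 1
Scanning left to right for freq == 1:
  Position 0 ('a'): freq=4, skip
  Position 1 ('c'): unique! => answer = 1

1


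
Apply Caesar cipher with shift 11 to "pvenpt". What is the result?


Caesar cipher: shift "pvenpt" by 11
  'p' (pos 15) + 11 = pos 0 = 'a'
  'v' (pos 21) + 11 = pos 6 = 'g'
  'e' (pos 4) + 11 = pos 15 = 'p'
  'n' (pos 13) + 11 = pos 24 = 'y'
  'p' (pos 15) + 11 = pos 0 = 'a'
  't' (pos 19) + 11 = pos 4 = 'e'
Result: agpyae

agpyae


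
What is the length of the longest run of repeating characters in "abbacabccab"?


Input: "abbacabccab"
Scanning for longest run:
  Position 1 ('b'): new char, reset run to 1
  Position 2 ('b'): continues run of 'b', length=2
  Position 3 ('a'): new char, reset run to 1
  Position 4 ('c'): new char, reset run to 1
  Position 5 ('a'): new char, reset run to 1
  Position 6 ('b'): new char, reset run to 1
  Position 7 ('c'): new char, reset run to 1
  Position 8 ('c'): continues run of 'c', length=2
  Position 9 ('a'): new char, reset run to 1
  Position 10 ('b'): new char, reset run to 1
Longest run: 'b' with length 2

2


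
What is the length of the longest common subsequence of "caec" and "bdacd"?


LCS of "caec" and "bdacd"
DP table:
           b    d    a    c    d
      0    0    0    0    0    0
  c   0    0    0    0    1    1
  a   0    0    0    1    1    1
  e   0    0    0    1    1    1
  c   0    0    0    1    2    2
LCS length = dp[4][5] = 2

2


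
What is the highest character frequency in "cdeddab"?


Input: cdeddab
Character counts:
  'a': 1
  'b': 1
  'c': 1
  'd': 3
  'e': 1
Maximum frequency: 3

3


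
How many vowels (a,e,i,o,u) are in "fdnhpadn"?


Input: fdnhpadn
Checking each character:
  'f' at position 0: consonant
  'd' at position 1: consonant
  'n' at position 2: consonant
  'h' at position 3: consonant
  'p' at position 4: consonant
  'a' at position 5: vowel (running total: 1)
  'd' at position 6: consonant
  'n' at position 7: consonant
Total vowels: 1

1


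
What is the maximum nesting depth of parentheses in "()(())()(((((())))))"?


Input: "()(())()(((((())))))"
Tracking depth:
  Position 0 '(': depth becomes 1
  Position 1 ')': depth becomes 0
  Position 2 '(': depth becomes 1
  Position 3 '(': depth becomes 2
  Position 4 ')': depth becomes 1
  Position 5 ')': depth becomes 0
  Position 6 '(': depth becomes 1
  Position 7 ')': depth becomes 0
  Position 8 '(': depth becomes 1
  Position 9 '(': depth becomes 2
  Position 10 '(': depth becomes 3
  Position 11 '(': depth becomes 4
  Position 12 '(': depth becomes 5
  Position 13 '(': depth becomes 6
  Position 14 ')': depth becomes 5
  Position 15 ')': depth becomes 4
  Position 16 ')': depth becomes 3
  Position 17 ')': depth becomes 2
  Position 18 ')': depth becomes 1
  Position 19 ')': depth becomes 0
Maximum depth reached: 6

6


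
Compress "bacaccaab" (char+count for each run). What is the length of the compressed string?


Input: bacaccaab
Runs:
  'b' x 1 => "b1"
  'a' x 1 => "a1"
  'c' x 1 => "c1"
  'a' x 1 => "a1"
  'c' x 2 => "c2"
  'a' x 2 => "a2"
  'b' x 1 => "b1"
Compressed: "b1a1c1a1c2a2b1"
Compressed length: 14

14


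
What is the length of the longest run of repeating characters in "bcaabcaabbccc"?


Input: "bcaabcaabbccc"
Scanning for longest run:
  Position 1 ('c'): new char, reset run to 1
  Position 2 ('a'): new char, reset run to 1
  Position 3 ('a'): continues run of 'a', length=2
  Position 4 ('b'): new char, reset run to 1
  Position 5 ('c'): new char, reset run to 1
  Position 6 ('a'): new char, reset run to 1
  Position 7 ('a'): continues run of 'a', length=2
  Position 8 ('b'): new char, reset run to 1
  Position 9 ('b'): continues run of 'b', length=2
  Position 10 ('c'): new char, reset run to 1
  Position 11 ('c'): continues run of 'c', length=2
  Position 12 ('c'): continues run of 'c', length=3
Longest run: 'c' with length 3

3


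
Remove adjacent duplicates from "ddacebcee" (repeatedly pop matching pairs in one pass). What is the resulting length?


Input: ddacebcee
Stack-based adjacent duplicate removal:
  Read 'd': push. Stack: d
  Read 'd': matches stack top 'd' => pop. Stack: (empty)
  Read 'a': push. Stack: a
  Read 'c': push. Stack: ac
  Read 'e': push. Stack: ace
  Read 'b': push. Stack: aceb
  Read 'c': push. Stack: acebc
  Read 'e': push. Stack: acebce
  Read 'e': matches stack top 'e' => pop. Stack: acebc
Final stack: "acebc" (length 5)

5


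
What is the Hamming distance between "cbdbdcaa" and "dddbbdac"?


Comparing "cbdbdcaa" and "dddbbdac" position by position:
  Position 0: 'c' vs 'd' => differ
  Position 1: 'b' vs 'd' => differ
  Position 2: 'd' vs 'd' => same
  Position 3: 'b' vs 'b' => same
  Position 4: 'd' vs 'b' => differ
  Position 5: 'c' vs 'd' => differ
  Position 6: 'a' vs 'a' => same
  Position 7: 'a' vs 'c' => differ
Total differences (Hamming distance): 5

5


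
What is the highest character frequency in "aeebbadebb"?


Input: aeebbadebb
Character counts:
  'a': 2
  'b': 4
  'd': 1
  'e': 3
Maximum frequency: 4

4


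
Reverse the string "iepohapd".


Input: iepohapd
Reading characters right to left:
  Position 7: 'd'
  Position 6: 'p'
  Position 5: 'a'
  Position 4: 'h'
  Position 3: 'o'
  Position 2: 'p'
  Position 1: 'e'
  Position 0: 'i'
Reversed: dpahopei

dpahopei


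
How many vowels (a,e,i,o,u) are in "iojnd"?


Input: iojnd
Checking each character:
  'i' at position 0: vowel (running total: 1)
  'o' at position 1: vowel (running total: 2)
  'j' at position 2: consonant
  'n' at position 3: consonant
  'd' at position 4: consonant
Total vowels: 2

2


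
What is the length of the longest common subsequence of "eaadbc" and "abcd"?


LCS of "eaadbc" and "abcd"
DP table:
           a    b    c    d
      0    0    0    0    0
  e   0    0    0    0    0
  a   0    1    1    1    1
  a   0    1    1    1    1
  d   0    1    1    1    2
  b   0    1    2    2    2
  c   0    1    2    3    3
LCS length = dp[6][4] = 3

3


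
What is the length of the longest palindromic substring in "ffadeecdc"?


Input: "ffadeecdc"
Checking substrings for palindromes:
  [6:9] "cdc" (len 3) => palindrome
  [0:2] "ff" (len 2) => palindrome
  [4:6] "ee" (len 2) => palindrome
Longest palindromic substring: "cdc" with length 3

3


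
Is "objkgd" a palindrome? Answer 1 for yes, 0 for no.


Input: objkgd
Reversed: dgkjbo
  Compare pos 0 ('o') with pos 5 ('d'): MISMATCH
  Compare pos 1 ('b') with pos 4 ('g'): MISMATCH
  Compare pos 2 ('j') with pos 3 ('k'): MISMATCH
Result: not a palindrome

0


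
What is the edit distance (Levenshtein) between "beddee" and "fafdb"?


Computing edit distance: "beddee" -> "fafdb"
DP table:
           f    a    f    d    b
      0    1    2    3    4    5
  b   1    1    2    3    4    4
  e   2    2    2    3    4    5
  d   3    3    3    3    3    4
  d   4    4    4    4    3    4
  e   5    5    5    5    4    4
  e   6    6    6    6    5    5
Edit distance = dp[6][5] = 5

5


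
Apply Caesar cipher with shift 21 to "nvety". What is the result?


Caesar cipher: shift "nvety" by 21
  'n' (pos 13) + 21 = pos 8 = 'i'
  'v' (pos 21) + 21 = pos 16 = 'q'
  'e' (pos 4) + 21 = pos 25 = 'z'
  't' (pos 19) + 21 = pos 14 = 'o'
  'y' (pos 24) + 21 = pos 19 = 't'
Result: iqzot

iqzot


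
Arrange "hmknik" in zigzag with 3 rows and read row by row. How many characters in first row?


Zigzag "hmknik" into 3 rows:
Placing characters:
  'h' => row 0
  'm' => row 1
  'k' => row 2
  'n' => row 1
  'i' => row 0
  'k' => row 1
Rows:
  Row 0: "hi"
  Row 1: "mnk"
  Row 2: "k"
First row length: 2

2


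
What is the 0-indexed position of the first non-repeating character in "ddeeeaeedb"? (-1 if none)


Input: ddeeeaeedb
Character frequencies:
  'a': 1
  'b': 1
  'd': 3
  'e': 5
Scanning left to right for freq == 1:
  Position 0 ('d'): freq=3, skip
  Position 1 ('d'): freq=3, skip
  Position 2 ('e'): freq=5, skip
  Position 3 ('e'): freq=5, skip
  Position 4 ('e'): freq=5, skip
  Position 5 ('a'): unique! => answer = 5

5


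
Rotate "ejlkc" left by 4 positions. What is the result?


Input: "ejlkc", rotate left by 4
First 4 characters: "ejlk"
Remaining characters: "c"
Concatenate remaining + first: "c" + "ejlk" = "cejlk"

cejlk


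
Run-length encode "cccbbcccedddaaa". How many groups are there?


Input: cccbbcccedddaaa
Scanning for consecutive runs:
  Group 1: 'c' x 3 (positions 0-2)
  Group 2: 'b' x 2 (positions 3-4)
  Group 3: 'c' x 3 (positions 5-7)
  Group 4: 'e' x 1 (positions 8-8)
  Group 5: 'd' x 3 (positions 9-11)
  Group 6: 'a' x 3 (positions 12-14)
Total groups: 6

6


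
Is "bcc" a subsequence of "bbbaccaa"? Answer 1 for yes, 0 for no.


Check if "bcc" is a subsequence of "bbbaccaa"
Greedy scan:
  Position 0 ('b'): matches sub[0] = 'b'
  Position 1 ('b'): no match needed
  Position 2 ('b'): no match needed
  Position 3 ('a'): no match needed
  Position 4 ('c'): matches sub[1] = 'c'
  Position 5 ('c'): matches sub[2] = 'c'
  Position 6 ('a'): no match needed
  Position 7 ('a'): no match needed
All 3 characters matched => is a subsequence

1


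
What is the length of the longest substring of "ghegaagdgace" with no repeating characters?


Input: "ghegaagdgace"
Sliding window (track last position of each char):
  Position 0 ('g'): window [0,0] length 1 -- new best
  Position 1 ('h'): window [0,1] length 2 -- new best
  Position 2 ('e'): window [0,2] length 3 -- new best
  Position 3 ('g'): repeat (last at 0), move window start to 1
  Position 3 ('g'): window [1,3] length 3
  Position 4 ('a'): window [1,4] length 4 -- new best
  Position 5 ('a'): repeat (last at 4), move window start to 5
  Position 5 ('a'): window [5,5] length 1
  Position 6 ('g'): window [5,6] length 2
  Position 7 ('d'): window [5,7] length 3
  Position 8 ('g'): repeat (last at 6), move window start to 7
  Position 8 ('g'): window [7,8] length 2
  Position 9 ('a'): window [7,9] length 3
  Position 10 ('c'): window [7,10] length 4
  Position 11 ('e'): window [7,11] length 5 -- new best
Longest substring with no repeats: "dgace" with length 5

5


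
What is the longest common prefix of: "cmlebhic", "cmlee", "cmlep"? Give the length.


Words: cmlebhic, cmlee, cmlep
  Position 0: all 'c' => match
  Position 1: all 'm' => match
  Position 2: all 'l' => match
  Position 3: all 'e' => match
  Position 4: ('b', 'e', 'p') => mismatch, stop
LCP = "cmle" (length 4)

4


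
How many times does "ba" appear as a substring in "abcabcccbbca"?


Searching for "ba" in "abcabcccbbca"
Scanning each position:
  Position 0: "ab" => no
  Position 1: "bc" => no
  Position 2: "ca" => no
  Position 3: "ab" => no
  Position 4: "bc" => no
  Position 5: "cc" => no
  Position 6: "cc" => no
  Position 7: "cb" => no
  Position 8: "bb" => no
  Position 9: "bc" => no
  Position 10: "ca" => no
Total occurrences: 0

0


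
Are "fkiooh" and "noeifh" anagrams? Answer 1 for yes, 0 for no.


Strings: "fkiooh", "noeifh"
Sorted first:  fhikoo
Sorted second: efhino
Differ at position 0: 'f' vs 'e' => not anagrams

0


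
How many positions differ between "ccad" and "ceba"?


Comparing "ccad" and "ceba" position by position:
  Position 0: 'c' vs 'c' => same
  Position 1: 'c' vs 'e' => DIFFER
  Position 2: 'a' vs 'b' => DIFFER
  Position 3: 'd' vs 'a' => DIFFER
Positions that differ: 3

3


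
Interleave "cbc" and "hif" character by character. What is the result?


Interleaving "cbc" and "hif":
  Position 0: 'c' from first, 'h' from second => "ch"
  Position 1: 'b' from first, 'i' from second => "bi"
  Position 2: 'c' from first, 'f' from second => "cf"
Result: chbicf

chbicf


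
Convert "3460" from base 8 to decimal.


Input: "3460" in base 8
Positional expansion:
  Digit '3' (value 3) x 8^3 = 1536
  Digit '4' (value 4) x 8^2 = 256
  Digit '6' (value 6) x 8^1 = 48
  Digit '0' (value 0) x 8^0 = 0
Sum = 1840

1840


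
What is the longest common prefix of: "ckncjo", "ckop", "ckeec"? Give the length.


Words: ckncjo, ckop, ckeec
  Position 0: all 'c' => match
  Position 1: all 'k' => match
  Position 2: ('n', 'o', 'e') => mismatch, stop
LCP = "ck" (length 2)

2


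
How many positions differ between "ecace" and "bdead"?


Comparing "ecace" and "bdead" position by position:
  Position 0: 'e' vs 'b' => DIFFER
  Position 1: 'c' vs 'd' => DIFFER
  Position 2: 'a' vs 'e' => DIFFER
  Position 3: 'c' vs 'a' => DIFFER
  Position 4: 'e' vs 'd' => DIFFER
Positions that differ: 5

5


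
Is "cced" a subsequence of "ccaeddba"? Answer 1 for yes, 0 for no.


Check if "cced" is a subsequence of "ccaeddba"
Greedy scan:
  Position 0 ('c'): matches sub[0] = 'c'
  Position 1 ('c'): matches sub[1] = 'c'
  Position 2 ('a'): no match needed
  Position 3 ('e'): matches sub[2] = 'e'
  Position 4 ('d'): matches sub[3] = 'd'
  Position 5 ('d'): no match needed
  Position 6 ('b'): no match needed
  Position 7 ('a'): no match needed
All 4 characters matched => is a subsequence

1


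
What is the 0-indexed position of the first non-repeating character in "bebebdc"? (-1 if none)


Input: bebebdc
Character frequencies:
  'b': 3
  'c': 1
  'd': 1
  'e': 2
Scanning left to right for freq == 1:
  Position 0 ('b'): freq=3, skip
  Position 1 ('e'): freq=2, skip
  Position 2 ('b'): freq=3, skip
  Position 3 ('e'): freq=2, skip
  Position 4 ('b'): freq=3, skip
  Position 5 ('d'): unique! => answer = 5

5


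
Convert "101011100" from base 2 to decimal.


Input: "101011100" in base 2
Positional expansion:
  Digit '1' (value 1) x 2^8 = 256
  Digit '0' (value 0) x 2^7 = 0
  Digit '1' (value 1) x 2^6 = 64
  Digit '0' (value 0) x 2^5 = 0
  Digit '1' (value 1) x 2^4 = 16
  Digit '1' (value 1) x 2^3 = 8
  Digit '1' (value 1) x 2^2 = 4
  Digit '0' (value 0) x 2^1 = 0
  Digit '0' (value 0) x 2^0 = 0
Sum = 348

348


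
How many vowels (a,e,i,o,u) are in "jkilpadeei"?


Input: jkilpadeei
Checking each character:
  'j' at position 0: consonant
  'k' at position 1: consonant
  'i' at position 2: vowel (running total: 1)
  'l' at position 3: consonant
  'p' at position 4: consonant
  'a' at position 5: vowel (running total: 2)
  'd' at position 6: consonant
  'e' at position 7: vowel (running total: 3)
  'e' at position 8: vowel (running total: 4)
  'i' at position 9: vowel (running total: 5)
Total vowels: 5

5


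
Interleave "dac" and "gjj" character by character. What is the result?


Interleaving "dac" and "gjj":
  Position 0: 'd' from first, 'g' from second => "dg"
  Position 1: 'a' from first, 'j' from second => "aj"
  Position 2: 'c' from first, 'j' from second => "cj"
Result: dgajcj

dgajcj


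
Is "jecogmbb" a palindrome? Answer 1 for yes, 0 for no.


Input: jecogmbb
Reversed: bbmgocej
  Compare pos 0 ('j') with pos 7 ('b'): MISMATCH
  Compare pos 1 ('e') with pos 6 ('b'): MISMATCH
  Compare pos 2 ('c') with pos 5 ('m'): MISMATCH
  Compare pos 3 ('o') with pos 4 ('g'): MISMATCH
Result: not a palindrome

0


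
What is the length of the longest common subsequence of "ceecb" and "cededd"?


LCS of "ceecb" and "cededd"
DP table:
           c    e    d    e    d    d
      0    0    0    0    0    0    0
  c   0    1    1    1    1    1    1
  e   0    1    2    2    2    2    2
  e   0    1    2    2    3    3    3
  c   0    1    2    2    3    3    3
  b   0    1    2    2    3    3    3
LCS length = dp[5][6] = 3

3


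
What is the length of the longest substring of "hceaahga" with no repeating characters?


Input: "hceaahga"
Sliding window (track last position of each char):
  Position 0 ('h'): window [0,0] length 1 -- new best
  Position 1 ('c'): window [0,1] length 2 -- new best
  Position 2 ('e'): window [0,2] length 3 -- new best
  Position 3 ('a'): window [0,3] length 4 -- new best
  Position 4 ('a'): repeat (last at 3), move window start to 4
  Position 4 ('a'): window [4,4] length 1
  Position 5 ('h'): window [4,5] length 2
  Position 6 ('g'): window [4,6] length 3
  Position 7 ('a'): repeat (last at 4), move window start to 5
  Position 7 ('a'): window [5,7] length 3
Longest substring with no repeats: "hcea" with length 4

4


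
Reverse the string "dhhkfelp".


Input: dhhkfelp
Reading characters right to left:
  Position 7: 'p'
  Position 6: 'l'
  Position 5: 'e'
  Position 4: 'f'
  Position 3: 'k'
  Position 2: 'h'
  Position 1: 'h'
  Position 0: 'd'
Reversed: plefkhhd

plefkhhd


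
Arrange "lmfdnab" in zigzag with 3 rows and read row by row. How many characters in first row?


Zigzag "lmfdnab" into 3 rows:
Placing characters:
  'l' => row 0
  'm' => row 1
  'f' => row 2
  'd' => row 1
  'n' => row 0
  'a' => row 1
  'b' => row 2
Rows:
  Row 0: "ln"
  Row 1: "mda"
  Row 2: "fb"
First row length: 2

2


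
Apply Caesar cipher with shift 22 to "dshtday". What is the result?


Caesar cipher: shift "dshtday" by 22
  'd' (pos 3) + 22 = pos 25 = 'z'
  's' (pos 18) + 22 = pos 14 = 'o'
  'h' (pos 7) + 22 = pos 3 = 'd'
  't' (pos 19) + 22 = pos 15 = 'p'
  'd' (pos 3) + 22 = pos 25 = 'z'
  'a' (pos 0) + 22 = pos 22 = 'w'
  'y' (pos 24) + 22 = pos 20 = 'u'
Result: zodpzwu

zodpzwu


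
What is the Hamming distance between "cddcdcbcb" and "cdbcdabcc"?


Comparing "cddcdcbcb" and "cdbcdabcc" position by position:
  Position 0: 'c' vs 'c' => same
  Position 1: 'd' vs 'd' => same
  Position 2: 'd' vs 'b' => differ
  Position 3: 'c' vs 'c' => same
  Position 4: 'd' vs 'd' => same
  Position 5: 'c' vs 'a' => differ
  Position 6: 'b' vs 'b' => same
  Position 7: 'c' vs 'c' => same
  Position 8: 'b' vs 'c' => differ
Total differences (Hamming distance): 3

3


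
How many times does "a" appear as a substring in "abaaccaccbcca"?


Searching for "a" in "abaaccaccbcca"
Scanning each position:
  Position 0: "a" => MATCH
  Position 1: "b" => no
  Position 2: "a" => MATCH
  Position 3: "a" => MATCH
  Position 4: "c" => no
  Position 5: "c" => no
  Position 6: "a" => MATCH
  Position 7: "c" => no
  Position 8: "c" => no
  Position 9: "b" => no
  Position 10: "c" => no
  Position 11: "c" => no
  Position 12: "a" => MATCH
Total occurrences: 5

5


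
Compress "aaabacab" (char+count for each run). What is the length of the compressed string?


Input: aaabacab
Runs:
  'a' x 3 => "a3"
  'b' x 1 => "b1"
  'a' x 1 => "a1"
  'c' x 1 => "c1"
  'a' x 1 => "a1"
  'b' x 1 => "b1"
Compressed: "a3b1a1c1a1b1"
Compressed length: 12

12


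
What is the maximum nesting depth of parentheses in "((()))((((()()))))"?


Input: "((()))((((()()))))"
Tracking depth:
  Position 0 '(': depth becomes 1
  Position 1 '(': depth becomes 2
  Position 2 '(': depth becomes 3
  Position 3 ')': depth becomes 2
  Position 4 ')': depth becomes 1
  Position 5 ')': depth becomes 0
  Position 6 '(': depth becomes 1
  Position 7 '(': depth becomes 2
  Position 8 '(': depth becomes 3
  Position 9 '(': depth becomes 4
  Position 10 '(': depth becomes 5
  Position 11 ')': depth becomes 4
  Position 12 '(': depth becomes 5
  Position 13 ')': depth becomes 4
  Position 14 ')': depth becomes 3
  Position 15 ')': depth becomes 2
  Position 16 ')': depth becomes 1
  Position 17 ')': depth becomes 0
Maximum depth reached: 5

5


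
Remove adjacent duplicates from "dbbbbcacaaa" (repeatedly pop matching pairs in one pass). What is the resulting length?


Input: dbbbbcacaaa
Stack-based adjacent duplicate removal:
  Read 'd': push. Stack: d
  Read 'b': push. Stack: db
  Read 'b': matches stack top 'b' => pop. Stack: d
  Read 'b': push. Stack: db
  Read 'b': matches stack top 'b' => pop. Stack: d
  Read 'c': push. Stack: dc
  Read 'a': push. Stack: dca
  Read 'c': push. Stack: dcac
  Read 'a': push. Stack: dcaca
  Read 'a': matches stack top 'a' => pop. Stack: dcac
  Read 'a': push. Stack: dcaca
Final stack: "dcaca" (length 5)

5


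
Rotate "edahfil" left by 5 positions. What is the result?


Input: "edahfil", rotate left by 5
First 5 characters: "edahf"
Remaining characters: "il"
Concatenate remaining + first: "il" + "edahf" = "iledahf"

iledahf


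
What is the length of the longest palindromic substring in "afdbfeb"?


Input: "afdbfeb"
Checking substrings for palindromes:
  No multi-char palindromic substrings found
Longest palindromic substring: "a" with length 1

1


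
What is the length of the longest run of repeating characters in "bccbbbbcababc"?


Input: "bccbbbbcababc"
Scanning for longest run:
  Position 1 ('c'): new char, reset run to 1
  Position 2 ('c'): continues run of 'c', length=2
  Position 3 ('b'): new char, reset run to 1
  Position 4 ('b'): continues run of 'b', length=2
  Position 5 ('b'): continues run of 'b', length=3
  Position 6 ('b'): continues run of 'b', length=4
  Position 7 ('c'): new char, reset run to 1
  Position 8 ('a'): new char, reset run to 1
  Position 9 ('b'): new char, reset run to 1
  Position 10 ('a'): new char, reset run to 1
  Position 11 ('b'): new char, reset run to 1
  Position 12 ('c'): new char, reset run to 1
Longest run: 'b' with length 4

4


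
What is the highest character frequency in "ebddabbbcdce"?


Input: ebddabbbcdce
Character counts:
  'a': 1
  'b': 4
  'c': 2
  'd': 3
  'e': 2
Maximum frequency: 4

4


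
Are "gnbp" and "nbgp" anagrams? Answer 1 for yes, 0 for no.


Strings: "gnbp", "nbgp"
Sorted first:  bgnp
Sorted second: bgnp
Sorted forms match => anagrams

1


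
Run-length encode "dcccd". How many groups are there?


Input: dcccd
Scanning for consecutive runs:
  Group 1: 'd' x 1 (positions 0-0)
  Group 2: 'c' x 3 (positions 1-3)
  Group 3: 'd' x 1 (positions 4-4)
Total groups: 3

3


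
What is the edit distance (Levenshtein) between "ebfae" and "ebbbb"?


Computing edit distance: "ebfae" -> "ebbbb"
DP table:
           e    b    b    b    b
      0    1    2    3    4    5
  e   1    0    1    2    3    4
  b   2    1    0    1    2    3
  f   3    2    1    1    2    3
  a   4    3    2    2    2    3
  e   5    4    3    3    3    3
Edit distance = dp[5][5] = 3

3


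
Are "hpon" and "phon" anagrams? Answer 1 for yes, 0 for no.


Strings: "hpon", "phon"
Sorted first:  hnop
Sorted second: hnop
Sorted forms match => anagrams

1


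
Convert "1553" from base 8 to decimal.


Input: "1553" in base 8
Positional expansion:
  Digit '1' (value 1) x 8^3 = 512
  Digit '5' (value 5) x 8^2 = 320
  Digit '5' (value 5) x 8^1 = 40
  Digit '3' (value 3) x 8^0 = 3
Sum = 875

875


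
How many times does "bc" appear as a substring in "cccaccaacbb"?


Searching for "bc" in "cccaccaacbb"
Scanning each position:
  Position 0: "cc" => no
  Position 1: "cc" => no
  Position 2: "ca" => no
  Position 3: "ac" => no
  Position 4: "cc" => no
  Position 5: "ca" => no
  Position 6: "aa" => no
  Position 7: "ac" => no
  Position 8: "cb" => no
  Position 9: "bb" => no
Total occurrences: 0

0


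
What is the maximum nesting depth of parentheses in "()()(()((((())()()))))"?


Input: "()()(()((((())()()))))"
Tracking depth:
  Position 0 '(': depth becomes 1
  Position 1 ')': depth becomes 0
  Position 2 '(': depth becomes 1
  Position 3 ')': depth becomes 0
  Position 4 '(': depth becomes 1
  Position 5 '(': depth becomes 2
  Position 6 ')': depth becomes 1
  Position 7 '(': depth becomes 2
  Position 8 '(': depth becomes 3
  Position 9 '(': depth becomes 4
  Position 10 '(': depth becomes 5
  Position 11 '(': depth becomes 6
  Position 12 ')': depth becomes 5
  Position 13 ')': depth becomes 4
  Position 14 '(': depth becomes 5
  Position 15 ')': depth becomes 4
  Position 16 '(': depth becomes 5
  Position 17 ')': depth becomes 4
  Position 18 ')': depth becomes 3
  Position 19 ')': depth becomes 2
  Position 20 ')': depth becomes 1
  Position 21 ')': depth becomes 0
Maximum depth reached: 6

6


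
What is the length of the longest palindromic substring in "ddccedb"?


Input: "ddccedb"
Checking substrings for palindromes:
  [0:2] "dd" (len 2) => palindrome
  [2:4] "cc" (len 2) => palindrome
Longest palindromic substring: "dd" with length 2

2


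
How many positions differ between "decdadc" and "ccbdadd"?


Comparing "decdadc" and "ccbdadd" position by position:
  Position 0: 'd' vs 'c' => DIFFER
  Position 1: 'e' vs 'c' => DIFFER
  Position 2: 'c' vs 'b' => DIFFER
  Position 3: 'd' vs 'd' => same
  Position 4: 'a' vs 'a' => same
  Position 5: 'd' vs 'd' => same
  Position 6: 'c' vs 'd' => DIFFER
Positions that differ: 4

4


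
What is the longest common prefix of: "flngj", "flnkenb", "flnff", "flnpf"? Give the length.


Words: flngj, flnkenb, flnff, flnpf
  Position 0: all 'f' => match
  Position 1: all 'l' => match
  Position 2: all 'n' => match
  Position 3: ('g', 'k', 'f', 'p') => mismatch, stop
LCP = "fln" (length 3)

3


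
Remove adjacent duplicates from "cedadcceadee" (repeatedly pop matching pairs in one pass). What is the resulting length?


Input: cedadcceadee
Stack-based adjacent duplicate removal:
  Read 'c': push. Stack: c
  Read 'e': push. Stack: ce
  Read 'd': push. Stack: ced
  Read 'a': push. Stack: ceda
  Read 'd': push. Stack: cedad
  Read 'c': push. Stack: cedadc
  Read 'c': matches stack top 'c' => pop. Stack: cedad
  Read 'e': push. Stack: cedade
  Read 'a': push. Stack: cedadea
  Read 'd': push. Stack: cedadead
  Read 'e': push. Stack: cedadeade
  Read 'e': matches stack top 'e' => pop. Stack: cedadead
Final stack: "cedadead" (length 8)

8


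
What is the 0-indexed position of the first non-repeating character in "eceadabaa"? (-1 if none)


Input: eceadabaa
Character frequencies:
  'a': 4
  'b': 1
  'c': 1
  'd': 1
  'e': 2
Scanning left to right for freq == 1:
  Position 0 ('e'): freq=2, skip
  Position 1 ('c'): unique! => answer = 1

1


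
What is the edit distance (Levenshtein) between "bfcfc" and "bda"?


Computing edit distance: "bfcfc" -> "bda"
DP table:
           b    d    a
      0    1    2    3
  b   1    0    1    2
  f   2    1    1    2
  c   3    2    2    2
  f   4    3    3    3
  c   5    4    4    4
Edit distance = dp[5][3] = 4

4


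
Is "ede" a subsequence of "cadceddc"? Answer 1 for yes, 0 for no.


Check if "ede" is a subsequence of "cadceddc"
Greedy scan:
  Position 0 ('c'): no match needed
  Position 1 ('a'): no match needed
  Position 2 ('d'): no match needed
  Position 3 ('c'): no match needed
  Position 4 ('e'): matches sub[0] = 'e'
  Position 5 ('d'): matches sub[1] = 'd'
  Position 6 ('d'): no match needed
  Position 7 ('c'): no match needed
Only matched 2/3 characters => not a subsequence

0


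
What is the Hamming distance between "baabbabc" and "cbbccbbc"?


Comparing "baabbabc" and "cbbccbbc" position by position:
  Position 0: 'b' vs 'c' => differ
  Position 1: 'a' vs 'b' => differ
  Position 2: 'a' vs 'b' => differ
  Position 3: 'b' vs 'c' => differ
  Position 4: 'b' vs 'c' => differ
  Position 5: 'a' vs 'b' => differ
  Position 6: 'b' vs 'b' => same
  Position 7: 'c' vs 'c' => same
Total differences (Hamming distance): 6

6


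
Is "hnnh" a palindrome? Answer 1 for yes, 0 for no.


Input: hnnh
Reversed: hnnh
  Compare pos 0 ('h') with pos 3 ('h'): match
  Compare pos 1 ('n') with pos 2 ('n'): match
Result: palindrome

1


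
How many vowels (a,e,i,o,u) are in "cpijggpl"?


Input: cpijggpl
Checking each character:
  'c' at position 0: consonant
  'p' at position 1: consonant
  'i' at position 2: vowel (running total: 1)
  'j' at position 3: consonant
  'g' at position 4: consonant
  'g' at position 5: consonant
  'p' at position 6: consonant
  'l' at position 7: consonant
Total vowels: 1

1


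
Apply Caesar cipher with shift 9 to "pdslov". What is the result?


Caesar cipher: shift "pdslov" by 9
  'p' (pos 15) + 9 = pos 24 = 'y'
  'd' (pos 3) + 9 = pos 12 = 'm'
  's' (pos 18) + 9 = pos 1 = 'b'
  'l' (pos 11) + 9 = pos 20 = 'u'
  'o' (pos 14) + 9 = pos 23 = 'x'
  'v' (pos 21) + 9 = pos 4 = 'e'
Result: ymbuxe

ymbuxe


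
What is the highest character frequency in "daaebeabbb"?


Input: daaebeabbb
Character counts:
  'a': 3
  'b': 4
  'd': 1
  'e': 2
Maximum frequency: 4

4


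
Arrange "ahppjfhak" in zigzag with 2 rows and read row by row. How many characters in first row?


Zigzag "ahppjfhak" into 2 rows:
Placing characters:
  'a' => row 0
  'h' => row 1
  'p' => row 0
  'p' => row 1
  'j' => row 0
  'f' => row 1
  'h' => row 0
  'a' => row 1
  'k' => row 0
Rows:
  Row 0: "apjhk"
  Row 1: "hpfa"
First row length: 5

5


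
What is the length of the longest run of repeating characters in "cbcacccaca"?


Input: "cbcacccaca"
Scanning for longest run:
  Position 1 ('b'): new char, reset run to 1
  Position 2 ('c'): new char, reset run to 1
  Position 3 ('a'): new char, reset run to 1
  Position 4 ('c'): new char, reset run to 1
  Position 5 ('c'): continues run of 'c', length=2
  Position 6 ('c'): continues run of 'c', length=3
  Position 7 ('a'): new char, reset run to 1
  Position 8 ('c'): new char, reset run to 1
  Position 9 ('a'): new char, reset run to 1
Longest run: 'c' with length 3

3


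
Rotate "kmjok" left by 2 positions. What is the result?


Input: "kmjok", rotate left by 2
First 2 characters: "km"
Remaining characters: "jok"
Concatenate remaining + first: "jok" + "km" = "jokkm"

jokkm


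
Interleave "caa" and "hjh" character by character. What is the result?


Interleaving "caa" and "hjh":
  Position 0: 'c' from first, 'h' from second => "ch"
  Position 1: 'a' from first, 'j' from second => "aj"
  Position 2: 'a' from first, 'h' from second => "ah"
Result: chajah

chajah


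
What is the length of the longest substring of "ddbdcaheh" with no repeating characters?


Input: "ddbdcaheh"
Sliding window (track last position of each char):
  Position 0 ('d'): window [0,0] length 1 -- new best
  Position 1 ('d'): repeat (last at 0), move window start to 1
  Position 1 ('d'): window [1,1] length 1
  Position 2 ('b'): window [1,2] length 2 -- new best
  Position 3 ('d'): repeat (last at 1), move window start to 2
  Position 3 ('d'): window [2,3] length 2
  Position 4 ('c'): window [2,4] length 3 -- new best
  Position 5 ('a'): window [2,5] length 4 -- new best
  Position 6 ('h'): window [2,6] length 5 -- new best
  Position 7 ('e'): window [2,7] length 6 -- new best
  Position 8 ('h'): repeat (last at 6), move window start to 7
  Position 8 ('h'): window [7,8] length 2
Longest substring with no repeats: "bdcahe" with length 6

6


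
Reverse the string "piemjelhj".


Input: piemjelhj
Reading characters right to left:
  Position 8: 'j'
  Position 7: 'h'
  Position 6: 'l'
  Position 5: 'e'
  Position 4: 'j'
  Position 3: 'm'
  Position 2: 'e'
  Position 1: 'i'
  Position 0: 'p'
Reversed: jhlejmeip

jhlejmeip


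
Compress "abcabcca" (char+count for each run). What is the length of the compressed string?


Input: abcabcca
Runs:
  'a' x 1 => "a1"
  'b' x 1 => "b1"
  'c' x 1 => "c1"
  'a' x 1 => "a1"
  'b' x 1 => "b1"
  'c' x 2 => "c2"
  'a' x 1 => "a1"
Compressed: "a1b1c1a1b1c2a1"
Compressed length: 14

14


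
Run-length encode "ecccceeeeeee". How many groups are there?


Input: ecccceeeeeee
Scanning for consecutive runs:
  Group 1: 'e' x 1 (positions 0-0)
  Group 2: 'c' x 4 (positions 1-4)
  Group 3: 'e' x 7 (positions 5-11)
Total groups: 3

3


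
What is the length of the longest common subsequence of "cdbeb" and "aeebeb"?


LCS of "cdbeb" and "aeebeb"
DP table:
           a    e    e    b    e    b
      0    0    0    0    0    0    0
  c   0    0    0    0    0    0    0
  d   0    0    0    0    0    0    0
  b   0    0    0    0    1    1    1
  e   0    0    1    1    1    2    2
  b   0    0    1    1    2    2    3
LCS length = dp[5][6] = 3

3


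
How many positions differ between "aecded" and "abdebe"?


Comparing "aecded" and "abdebe" position by position:
  Position 0: 'a' vs 'a' => same
  Position 1: 'e' vs 'b' => DIFFER
  Position 2: 'c' vs 'd' => DIFFER
  Position 3: 'd' vs 'e' => DIFFER
  Position 4: 'e' vs 'b' => DIFFER
  Position 5: 'd' vs 'e' => DIFFER
Positions that differ: 5

5


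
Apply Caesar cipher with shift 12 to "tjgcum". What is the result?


Caesar cipher: shift "tjgcum" by 12
  't' (pos 19) + 12 = pos 5 = 'f'
  'j' (pos 9) + 12 = pos 21 = 'v'
  'g' (pos 6) + 12 = pos 18 = 's'
  'c' (pos 2) + 12 = pos 14 = 'o'
  'u' (pos 20) + 12 = pos 6 = 'g'
  'm' (pos 12) + 12 = pos 24 = 'y'
Result: fvsogy

fvsogy
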